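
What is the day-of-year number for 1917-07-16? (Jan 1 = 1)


Date: July 16, 1917
Days in months 1 through 6: 181
Plus 16 days in July

Day of year: 197


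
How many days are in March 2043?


March 2043

31 days


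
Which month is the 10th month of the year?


Month 10 of 12

October


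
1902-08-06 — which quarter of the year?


Month: August (month 8)
Q1: Jan-Mar, Q2: Apr-Jun, Q3: Jul-Sep, Q4: Oct-Dec

Q3


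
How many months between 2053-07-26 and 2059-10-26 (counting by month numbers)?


From July 2053 to October 2059
6 years * 12 = 72 months, plus 3 months = 75

75 months


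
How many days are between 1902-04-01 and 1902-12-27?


From 1902-04-01 to 1902-12-27
1902-04-01: days before April = 31 + 28 + 31 = 90 (1902 is not a leap year); day of year = 90 + 1 = 91
1902-12-27: days before December = 31 + 28 + 31 + 30 + 31 + 30 + 31 + 31 + 30 + 31 + 30 = 334 (1902 is not a leap year); day of year = 334 + 27 = 361
Same year: 361 - 91 = 270

270 days


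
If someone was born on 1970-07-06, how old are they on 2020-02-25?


Birth: 1970-07-06
Reference: 2020-02-25
Year difference: 2020 - 1970 = 50
Birthday not yet reached in 2020, subtract 1

49 years old


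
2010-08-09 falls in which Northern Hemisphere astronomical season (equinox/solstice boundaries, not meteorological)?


Date: August 9
Astronomical Summer (approx.; exact equinox/solstice day varies by year): June 21 to September 21
August 9 falls within the Summer window

Summer


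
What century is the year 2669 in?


Century = (year - 1) // 100 + 1
= (2669 - 1) // 100 + 1
= 2668 // 100 + 1
= 26 + 1

27th century


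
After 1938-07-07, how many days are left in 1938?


Day of year: 188 of 365
Remaining = 365 - 188

177 days


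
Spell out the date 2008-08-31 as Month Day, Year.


ISO 2008-08-31 parses as year=2008, month=08, day=31
Month 8 -> August

August 31, 2008


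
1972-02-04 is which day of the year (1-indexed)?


Date: February 4, 1972
Days in months 1 through 1: 31
Plus 4 days in February

Day of year: 35


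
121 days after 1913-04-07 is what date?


Start: 1913-04-07, add 121 days
April 1913 has 30 days: 30 - 7 = 23 days to April 30 -> 98 left
May 1913 has 31 days -> 67 left
June 1913 has 30 days -> 37 left
July 1913 has 31 days -> 6 left
August 1913: 6 <= 31 -> lands on August 6

Result: 1913-08-06


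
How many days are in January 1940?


January 1940

31 days


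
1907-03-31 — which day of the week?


Date: March 31, 1907
Anchor: Jan 1, 1907. With p = 1907 - 1 = 1906: (p + p//4 - p//100 + p//400) mod 7 = (1906 + 476 - 19 + 4) mod 7 = 2367 mod 7 = 1 -> Tuesday (Mon=0 ... Sun=6)
Days before March (Jan-Feb): 59; offset = 59 + 31 - 1 = 89
Weekday index = (1 + 89) mod 7 = 6

Day of the week: Sunday


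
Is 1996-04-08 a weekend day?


Anchor: Jan 1, 1996. With p = 1996 - 1 = 1995: (p + p//4 - p//100 + p//400) mod 7 = (1995 + 498 - 19 + 4) mod 7 = 2478 mod 7 = 0 -> Monday (Mon=0 ... Sun=6)
Day of year: 99; offset = 98
Weekday index = (0 + 98) mod 7 = 0 -> Monday
Weekend days: Saturday, Sunday

No


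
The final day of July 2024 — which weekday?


July 2024 has 31 days
Anchor: Jan 1, 2024. With p = 2024 - 1 = 2023: (p + p//4 - p//100 + p//400) mod 7 = (2023 + 505 - 20 + 5) mod 7 = 2513 mod 7 = 0 -> Monday (Mon=0 ... Sun=6)
Days before July (Jan-Jun): 182; July 1 index = (0 + 182) mod 7 = 0 -> Monday
Last day offset: 31 - 1 = 30 days
Weekday index = (0 + 30) mod 7 = 2

Wednesday, July 31


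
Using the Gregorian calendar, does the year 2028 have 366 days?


Gregorian leap year rule: divisible by 4, but not by 100, unless also by 400.
2028 is divisible by 4 but not 100 -> leap year

Yes


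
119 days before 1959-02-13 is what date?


Start: 1959-02-13, subtract 119 days
Back 13 days from February 13 reaches January 31, 1959 -> 106 left
January 1959 has 31 days -> back to December 31, 1958 -> 75 left
December 1958 has 31 days -> back to November 30, 1958 -> 44 left
November 1958 has 30 days -> back to October 31, 1958 -> 14 left
October 1958: 31 - 14 = 17 -> lands on October 17

Result: 1958-10-17


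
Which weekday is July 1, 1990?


Target: July 1, 1990
Anchor: Jan 1, 1990. With p = 1990 - 1 = 1989: (p + p//4 - p//100 + p//400) mod 7 = (1989 + 497 - 19 + 4) mod 7 = 2471 mod 7 = 0 -> Monday (Mon=0 ... Sun=6)
Days before July (Jan-Jun): 181 days
Weekday index = (0 + 181) mod 7 = 6

Sunday


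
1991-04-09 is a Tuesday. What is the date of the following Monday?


Current: Tuesday
Target: Monday
Days ahead: 6

Next Monday: 1991-04-15


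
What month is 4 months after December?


December is month 12
12 + 4 = 16; wrap: 16 - 12 = 4

April


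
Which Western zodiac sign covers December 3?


Date: December 3
Conventional tropical zodiac dates: Sagittarius from November 22 onward; Capricorn starts December 22
December 3 falls within the Sagittarius range

Sagittarius


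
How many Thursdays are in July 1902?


July 1902 has 31 days
Anchor: Jan 1, 1902. With p = 1902 - 1 = 1901: (p + p//4 - p//100 + p//400) mod 7 = (1901 + 475 - 19 + 4) mod 7 = 2361 mod 7 = 2 -> Wednesday (Mon=0 ... Sun=6)
Days before July (Jan-Jun): 181; July 1 index = (2 + 181) mod 7 = 1 -> Tuesday
First Thursday is July 3
Thursdays: 3, 10, 17, 24, 31

5 Thursdays


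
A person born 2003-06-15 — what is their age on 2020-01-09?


Birth: 2003-06-15
Reference: 2020-01-09
Year difference: 2020 - 2003 = 17
Birthday not yet reached in 2020, subtract 1

16 years old


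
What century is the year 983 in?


Century = (year - 1) // 100 + 1
= (983 - 1) // 100 + 1
= 982 // 100 + 1
= 9 + 1

10th century


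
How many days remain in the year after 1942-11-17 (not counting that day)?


Day of year: 321 of 365
Remaining = 365 - 321

44 days


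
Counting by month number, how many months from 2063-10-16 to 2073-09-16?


From October 2063 to September 2073
10 years * 12 = 120 months, minus 1 month = 119

119 months


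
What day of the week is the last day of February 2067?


February 2067 has 28 days
Anchor: Jan 1, 2067. With p = 2067 - 1 = 2066: (p + p//4 - p//100 + p//400) mod 7 = (2066 + 516 - 20 + 5) mod 7 = 2567 mod 7 = 5 -> Saturday (Mon=0 ... Sun=6)
Days before February (Jan): 31; February 1 index = (5 + 31) mod 7 = 1 -> Tuesday
Last day offset: 28 - 1 = 27 days
Weekday index = (1 + 27) mod 7 = 0

Monday, February 28


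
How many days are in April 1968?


April 1968

30 days


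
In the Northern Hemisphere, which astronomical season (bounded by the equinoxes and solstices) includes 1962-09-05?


Date: September 5
Astronomical Summer (approx.; exact equinox/solstice day varies by year): June 21 to September 21
September 5 falls within the Summer window

Summer


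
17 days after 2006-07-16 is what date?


Start: 2006-07-16, add 17 days
July 2006 has 31 days: 31 - 16 = 15 days to July 31 -> 2 left
August 2006: 2 <= 31 -> lands on August 2

Result: 2006-08-02


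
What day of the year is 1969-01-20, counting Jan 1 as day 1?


Date: January 20, 1969
No months before January
Plus 20 days in January

Day of year: 20


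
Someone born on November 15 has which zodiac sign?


Date: November 15
Conventional tropical zodiac dates: Scorpio from October 23 onward; Sagittarius starts November 22
November 15 falls within the Scorpio range

Scorpio


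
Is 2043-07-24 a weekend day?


Anchor: Jan 1, 2043. With p = 2043 - 1 = 2042: (p + p//4 - p//100 + p//400) mod 7 = (2042 + 510 - 20 + 5) mod 7 = 2537 mod 7 = 3 -> Thursday (Mon=0 ... Sun=6)
Day of year: 205; offset = 204
Weekday index = (3 + 204) mod 7 = 4 -> Friday
Weekend days: Saturday, Sunday

No


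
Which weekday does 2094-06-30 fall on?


Date: June 30, 2094
Anchor: Jan 1, 2094. With p = 2094 - 1 = 2093: (p + p//4 - p//100 + p//400) mod 7 = (2093 + 523 - 20 + 5) mod 7 = 2601 mod 7 = 4 -> Friday (Mon=0 ... Sun=6)
Days before June (Jan-May): 151; offset = 151 + 30 - 1 = 180
Weekday index = (4 + 180) mod 7 = 2

Day of the week: Wednesday


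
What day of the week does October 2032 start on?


Target: October 1, 2032
Anchor: Jan 1, 2032. With p = 2032 - 1 = 2031: (p + p//4 - p//100 + p//400) mod 7 = (2031 + 507 - 20 + 5) mod 7 = 2523 mod 7 = 3 -> Thursday (Mon=0 ... Sun=6)
Days before October (Jan-Sep): 274 days
Weekday index = (3 + 274) mod 7 = 4

Friday


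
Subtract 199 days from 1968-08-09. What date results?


Start: 1968-08-09, subtract 199 days
Back 9 days from August 9 reaches July 31, 1968 -> 190 left
July 1968 has 31 days -> back to June 30, 1968 -> 159 left
June 1968 has 30 days -> back to May 31, 1968 -> 129 left
May 1968 has 31 days -> back to April 30, 1968 -> 98 left
April 1968 has 30 days -> back to March 31, 1968 -> 68 left
March 1968 has 31 days -> back to February 29, 1968 -> 37 left
February 1968 has 29 days -> back to January 31, 1968 -> 8 left
January 1968: 31 - 8 = 23 -> lands on January 23

Result: 1968-01-23


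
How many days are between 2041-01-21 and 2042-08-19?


From 2041-01-21 to 2042-08-19
2041-01-21: day of year = 21
2042-08-19: days before August = 31 + 28 + 31 + 30 + 31 + 30 + 31 = 212 (2042 is not a leap year); day of year = 212 + 19 = 231
Rest of 2041: 365 - 21 = 344
Total = 344 + 231 = 575

575 days


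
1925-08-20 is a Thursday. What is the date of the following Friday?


Current: Thursday
Target: Friday
Days ahead: 1

Next Friday: 1925-08-21


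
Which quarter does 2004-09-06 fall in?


Month: September (month 9)
Q1: Jan-Mar, Q2: Apr-Jun, Q3: Jul-Sep, Q4: Oct-Dec

Q3


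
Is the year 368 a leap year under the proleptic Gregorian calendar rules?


Gregorian leap year rule: divisible by 4, but not by 100, unless also by 400.
368 is divisible by 4 but not 100 -> leap year

Yes


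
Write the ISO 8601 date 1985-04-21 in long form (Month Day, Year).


ISO 1985-04-21 parses as year=1985, month=04, day=21
Month 4 -> April

April 21, 1985


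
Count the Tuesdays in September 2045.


September 2045 has 30 days
Anchor: Jan 1, 2045. With p = 2045 - 1 = 2044: (p + p//4 - p//100 + p//400) mod 7 = (2044 + 511 - 20 + 5) mod 7 = 2540 mod 7 = 6 -> Sunday (Mon=0 ... Sun=6)
Days before September (Jan-Aug): 243; September 1 index = (6 + 243) mod 7 = 4 -> Friday
First Tuesday is September 5
Tuesdays: 5, 12, 19, 26

4 Tuesdays


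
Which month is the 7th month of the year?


Month 7 of 12

July


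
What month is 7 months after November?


November is month 11
11 + 7 = 18; wrap: 18 - 12 = 6

June


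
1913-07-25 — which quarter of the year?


Month: July (month 7)
Q1: Jan-Mar, Q2: Apr-Jun, Q3: Jul-Sep, Q4: Oct-Dec

Q3


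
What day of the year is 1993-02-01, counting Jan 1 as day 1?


Date: February 1, 1993
Days in months 1 through 1: 31
Plus 1 days in February

Day of year: 32


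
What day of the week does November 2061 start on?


Target: November 1, 2061
Anchor: Jan 1, 2061. With p = 2061 - 1 = 2060: (p + p//4 - p//100 + p//400) mod 7 = (2060 + 515 - 20 + 5) mod 7 = 2560 mod 7 = 5 -> Saturday (Mon=0 ... Sun=6)
Days before November (Jan-Oct): 304 days
Weekday index = (5 + 304) mod 7 = 1

Tuesday


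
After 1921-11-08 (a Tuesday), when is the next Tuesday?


Current: Tuesday
Target: Tuesday
Days ahead: 7

Next Tuesday: 1921-11-15


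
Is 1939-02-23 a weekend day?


Anchor: Jan 1, 1939. With p = 1939 - 1 = 1938: (p + p//4 - p//100 + p//400) mod 7 = (1938 + 484 - 19 + 4) mod 7 = 2407 mod 7 = 6 -> Sunday (Mon=0 ... Sun=6)
Day of year: 54; offset = 53
Weekday index = (6 + 53) mod 7 = 3 -> Thursday
Weekend days: Saturday, Sunday

No


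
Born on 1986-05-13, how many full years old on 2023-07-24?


Birth: 1986-05-13
Reference: 2023-07-24
Year difference: 2023 - 1986 = 37

37 years old


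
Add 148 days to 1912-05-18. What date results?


Start: 1912-05-18, add 148 days
May 1912 has 31 days: 31 - 18 = 13 days to May 31 -> 135 left
June 1912 has 30 days -> 105 left
July 1912 has 31 days -> 74 left
August 1912 has 31 days -> 43 left
September 1912 has 30 days -> 13 left
October 1912: 13 <= 31 -> lands on October 13

Result: 1912-10-13


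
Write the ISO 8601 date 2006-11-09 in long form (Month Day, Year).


ISO 2006-11-09 parses as year=2006, month=11, day=09
Month 11 -> November

November 9, 2006


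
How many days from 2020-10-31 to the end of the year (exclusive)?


Day of year: 305 of 366
Remaining = 366 - 305

61 days


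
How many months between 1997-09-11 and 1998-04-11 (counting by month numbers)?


From September 1997 to April 1998
1 year * 12 = 12 months, minus 5 months = 7

7 months


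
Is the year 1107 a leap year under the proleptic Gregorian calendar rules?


Gregorian leap year rule: divisible by 4, but not by 100, unless also by 400.
1107 is not divisible by 4 -> not a leap year

No


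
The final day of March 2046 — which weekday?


March 2046 has 31 days
Anchor: Jan 1, 2046. With p = 2046 - 1 = 2045: (p + p//4 - p//100 + p//400) mod 7 = (2045 + 511 - 20 + 5) mod 7 = 2541 mod 7 = 0 -> Monday (Mon=0 ... Sun=6)
Days before March (Jan-Feb): 59; March 1 index = (0 + 59) mod 7 = 3 -> Thursday
Last day offset: 31 - 1 = 30 days
Weekday index = (3 + 30) mod 7 = 5

Saturday, March 31


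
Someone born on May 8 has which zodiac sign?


Date: May 8
Conventional tropical zodiac dates: Taurus from April 20 onward; Gemini starts May 21
May 8 falls within the Taurus range

Taurus


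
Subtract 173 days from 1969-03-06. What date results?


Start: 1969-03-06, subtract 173 days
Back 6 days from March 6 reaches February 28, 1969 -> 167 left
February 1969 has 28 days -> back to January 31, 1969 -> 139 left
January 1969 has 31 days -> back to December 31, 1968 -> 108 left
December 1968 has 31 days -> back to November 30, 1968 -> 77 left
November 1968 has 30 days -> back to October 31, 1968 -> 47 left
October 1968 has 31 days -> back to September 30, 1968 -> 16 left
September 1968: 30 - 16 = 14 -> lands on September 14

Result: 1968-09-14


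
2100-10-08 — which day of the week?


Date: October 8, 2100
Anchor: Jan 1, 2100. With p = 2100 - 1 = 2099: (p + p//4 - p//100 + p//400) mod 7 = (2099 + 524 - 20 + 5) mod 7 = 2608 mod 7 = 4 -> Friday (Mon=0 ... Sun=6)
Days before October (Jan-Sep): 273; offset = 273 + 8 - 1 = 280
Weekday index = (4 + 280) mod 7 = 4

Day of the week: Friday


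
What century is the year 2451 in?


Century = (year - 1) // 100 + 1
= (2451 - 1) // 100 + 1
= 2450 // 100 + 1
= 24 + 1

25th century


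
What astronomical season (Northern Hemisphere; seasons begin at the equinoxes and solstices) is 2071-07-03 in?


Date: July 3
Astronomical Summer (approx.; exact equinox/solstice day varies by year): June 21 to September 21
July 3 falls within the Summer window

Summer


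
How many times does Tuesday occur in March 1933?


March 1933 has 31 days
Anchor: Jan 1, 1933. With p = 1933 - 1 = 1932: (p + p//4 - p//100 + p//400) mod 7 = (1932 + 483 - 19 + 4) mod 7 = 2400 mod 7 = 6 -> Sunday (Mon=0 ... Sun=6)
Days before March (Jan-Feb): 59; March 1 index = (6 + 59) mod 7 = 2 -> Wednesday
First Tuesday is March 7
Tuesdays: 7, 14, 21, 28

4 Tuesdays


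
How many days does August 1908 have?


August 1908

31 days


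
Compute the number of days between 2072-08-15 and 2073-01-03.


From 2072-08-15 to 2073-01-03
2072-08-15: days before August = 31 + 29 + 31 + 30 + 31 + 30 + 31 = 213 (2072 is a leap year); day of year = 213 + 15 = 228
2073-01-03: day of year = 3
Rest of 2072: 366 - 228 = 138
Total = 138 + 3 = 141

141 days


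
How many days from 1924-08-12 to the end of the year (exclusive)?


Day of year: 225 of 366
Remaining = 366 - 225

141 days


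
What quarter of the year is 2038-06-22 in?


Month: June (month 6)
Q1: Jan-Mar, Q2: Apr-Jun, Q3: Jul-Sep, Q4: Oct-Dec

Q2


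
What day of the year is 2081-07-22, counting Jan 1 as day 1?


Date: July 22, 2081
Days in months 1 through 6: 181
Plus 22 days in July

Day of year: 203


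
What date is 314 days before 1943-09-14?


Start: 1943-09-14, subtract 314 days
Back 14 days from September 14 reaches August 31, 1943 -> 300 left
August 1943 has 31 days -> back to July 31, 1943 -> 269 left
July 1943 has 31 days -> back to June 30, 1943 -> 238 left
June 1943 has 30 days -> back to May 31, 1943 -> 208 left
May 1943 has 31 days -> back to April 30, 1943 -> 177 left
April 1943 has 30 days -> back to March 31, 1943 -> 147 left
March 1943 has 31 days -> back to February 28, 1943 -> 116 left
February 1943 has 28 days -> back to January 31, 1943 -> 88 left
January 1943 has 31 days -> back to December 31, 1942 -> 57 left
December 1942 has 31 days -> back to November 30, 1942 -> 26 left
November 1942: 30 - 26 = 4 -> lands on November 4

Result: 1942-11-04


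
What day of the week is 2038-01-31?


Date: January 31, 2038
Anchor: Jan 1, 2038. With p = 2038 - 1 = 2037: (p + p//4 - p//100 + p//400) mod 7 = (2037 + 509 - 20 + 5) mod 7 = 2531 mod 7 = 4 -> Friday (Mon=0 ... Sun=6)
Days into year = 31 - 1 = 30
Weekday index = (4 + 30) mod 7 = 6

Day of the week: Sunday


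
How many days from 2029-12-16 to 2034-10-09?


From 2029-12-16 to 2034-10-09
2029-12-16: days before December = 31 + 28 + 31 + 30 + 31 + 30 + 31 + 31 + 30 + 31 + 30 = 334 (2029 is not a leap year); day of year = 334 + 16 = 350
2034-10-09: days before October = 31 + 28 + 31 + 30 + 31 + 30 + 31 + 31 + 30 = 273 (2034 is not a leap year); day of year = 273 + 9 = 282
Rest of 2029: 365 - 350 = 15
Full years 2030 (365), 2031 (365), 2032 (366), 2033 (365): 1461
Total = 15 + 1461 + 282 = 1758

1758 days


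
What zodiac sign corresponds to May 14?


Date: May 14
Conventional tropical zodiac dates: Taurus from April 20 onward; Gemini starts May 21
May 14 falls within the Taurus range

Taurus


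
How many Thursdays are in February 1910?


February 1910 has 28 days
Anchor: Jan 1, 1910. With p = 1910 - 1 = 1909: (p + p//4 - p//100 + p//400) mod 7 = (1909 + 477 - 19 + 4) mod 7 = 2371 mod 7 = 5 -> Saturday (Mon=0 ... Sun=6)
Days before February (Jan): 31; February 1 index = (5 + 31) mod 7 = 1 -> Tuesday
First Thursday is February 3
Thursdays: 3, 10, 17, 24

4 Thursdays


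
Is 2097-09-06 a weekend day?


Anchor: Jan 1, 2097. With p = 2097 - 1 = 2096: (p + p//4 - p//100 + p//400) mod 7 = (2096 + 524 - 20 + 5) mod 7 = 2605 mod 7 = 1 -> Tuesday (Mon=0 ... Sun=6)
Day of year: 249; offset = 248
Weekday index = (1 + 248) mod 7 = 4 -> Friday
Weekend days: Saturday, Sunday

No


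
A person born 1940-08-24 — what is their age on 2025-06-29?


Birth: 1940-08-24
Reference: 2025-06-29
Year difference: 2025 - 1940 = 85
Birthday not yet reached in 2025, subtract 1

84 years old


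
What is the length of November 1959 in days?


November 1959

30 days


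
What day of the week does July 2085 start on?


Target: July 1, 2085
Anchor: Jan 1, 2085. With p = 2085 - 1 = 2084: (p + p//4 - p//100 + p//400) mod 7 = (2084 + 521 - 20 + 5) mod 7 = 2590 mod 7 = 0 -> Monday (Mon=0 ... Sun=6)
Days before July (Jan-Jun): 181 days
Weekday index = (0 + 181) mod 7 = 6

Sunday


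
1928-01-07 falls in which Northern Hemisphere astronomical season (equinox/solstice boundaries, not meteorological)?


Date: January 7
Astronomical Winter (approx.; exact equinox/solstice day varies by year): December 21 to March 19
January 7 falls within the Winter window

Winter


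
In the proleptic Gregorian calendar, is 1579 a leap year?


Gregorian leap year rule: divisible by 4, but not by 100, unless also by 400.
1579 is not divisible by 4 -> not a leap year

No


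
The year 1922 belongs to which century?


Century = (year - 1) // 100 + 1
= (1922 - 1) // 100 + 1
= 1921 // 100 + 1
= 19 + 1

20th century


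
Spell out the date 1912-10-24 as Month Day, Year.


ISO 1912-10-24 parses as year=1912, month=10, day=24
Month 10 -> October

October 24, 1912


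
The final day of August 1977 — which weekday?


August 1977 has 31 days
Anchor: Jan 1, 1977. With p = 1977 - 1 = 1976: (p + p//4 - p//100 + p//400) mod 7 = (1976 + 494 - 19 + 4) mod 7 = 2455 mod 7 = 5 -> Saturday (Mon=0 ... Sun=6)
Days before August (Jan-Jul): 212; August 1 index = (5 + 212) mod 7 = 0 -> Monday
Last day offset: 31 - 1 = 30 days
Weekday index = (0 + 30) mod 7 = 2

Wednesday, August 31


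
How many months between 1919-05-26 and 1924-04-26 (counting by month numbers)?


From May 1919 to April 1924
5 years * 12 = 60 months, minus 1 month = 59

59 months


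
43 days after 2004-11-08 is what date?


Start: 2004-11-08, add 43 days
November 2004 has 30 days: 30 - 8 = 22 days to November 30 -> 21 left
December 2004: 21 <= 31 -> lands on December 21

Result: 2004-12-21


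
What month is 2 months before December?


December is month 12
12 - 2 = 10

October


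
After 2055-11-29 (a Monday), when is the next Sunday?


Current: Monday
Target: Sunday
Days ahead: 6

Next Sunday: 2055-12-05


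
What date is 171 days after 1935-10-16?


Start: 1935-10-16, add 171 days
October 1935 has 31 days: 31 - 16 = 15 days to October 31 -> 156 left
November 1935 has 30 days -> 126 left
December 1935 has 31 days -> 95 left
January 1936 has 31 days -> 64 left
February 1936 has 29 days -> 35 left
March 1936 has 31 days -> 4 left
April 1936: 4 <= 30 -> lands on April 4

Result: 1936-04-04


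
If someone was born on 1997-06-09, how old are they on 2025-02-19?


Birth: 1997-06-09
Reference: 2025-02-19
Year difference: 2025 - 1997 = 28
Birthday not yet reached in 2025, subtract 1

27 years old


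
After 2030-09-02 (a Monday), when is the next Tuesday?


Current: Monday
Target: Tuesday
Days ahead: 1

Next Tuesday: 2030-09-03


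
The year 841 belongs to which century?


Century = (year - 1) // 100 + 1
= (841 - 1) // 100 + 1
= 840 // 100 + 1
= 8 + 1

9th century


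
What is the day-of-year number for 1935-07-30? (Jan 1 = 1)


Date: July 30, 1935
Days in months 1 through 6: 181
Plus 30 days in July

Day of year: 211


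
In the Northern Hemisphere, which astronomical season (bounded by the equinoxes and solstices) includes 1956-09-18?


Date: September 18
Astronomical Summer (approx.; exact equinox/solstice day varies by year): June 21 to September 21
September 18 falls within the Summer window

Summer


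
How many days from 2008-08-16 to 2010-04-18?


From 2008-08-16 to 2010-04-18
2008-08-16: days before August = 31 + 29 + 31 + 30 + 31 + 30 + 31 = 213 (2008 is a leap year); day of year = 213 + 16 = 229
2010-04-18: days before April = 31 + 28 + 31 = 90 (2010 is not a leap year); day of year = 90 + 18 = 108
Rest of 2008: 366 - 229 = 137
Full years 2009 (365): 365
Total = 137 + 365 + 108 = 610

610 days


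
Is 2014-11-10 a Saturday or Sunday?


Anchor: Jan 1, 2014. With p = 2014 - 1 = 2013: (p + p//4 - p//100 + p//400) mod 7 = (2013 + 503 - 20 + 5) mod 7 = 2501 mod 7 = 2 -> Wednesday (Mon=0 ... Sun=6)
Day of year: 314; offset = 313
Weekday index = (2 + 313) mod 7 = 0 -> Monday
Weekend days: Saturday, Sunday

No


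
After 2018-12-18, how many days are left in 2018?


Day of year: 352 of 365
Remaining = 365 - 352

13 days


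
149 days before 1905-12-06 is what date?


Start: 1905-12-06, subtract 149 days
Back 6 days from December 6 reaches November 30, 1905 -> 143 left
November 1905 has 30 days -> back to October 31, 1905 -> 113 left
October 1905 has 31 days -> back to September 30, 1905 -> 82 left
September 1905 has 30 days -> back to August 31, 1905 -> 52 left
August 1905 has 31 days -> back to July 31, 1905 -> 21 left
July 1905: 31 - 21 = 10 -> lands on July 10

Result: 1905-07-10


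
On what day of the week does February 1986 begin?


Target: February 1, 1986
Anchor: Jan 1, 1986. With p = 1986 - 1 = 1985: (p + p//4 - p//100 + p//400) mod 7 = (1985 + 496 - 19 + 4) mod 7 = 2466 mod 7 = 2 -> Wednesday (Mon=0 ... Sun=6)
Days before February (Jan): 31 days
Weekday index = (2 + 31) mod 7 = 5

Saturday


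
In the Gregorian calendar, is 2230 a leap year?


Gregorian leap year rule: divisible by 4, but not by 100, unless also by 400.
2230 is not divisible by 4 -> not a leap year

No


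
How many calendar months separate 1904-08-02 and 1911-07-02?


From August 1904 to July 1911
7 years * 12 = 84 months, minus 1 month = 83

83 months


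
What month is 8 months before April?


April is month 4
4 - 8 = -4; wrap: -4 + 12 = 8

August


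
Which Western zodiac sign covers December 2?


Date: December 2
Conventional tropical zodiac dates: Sagittarius from November 22 onward; Capricorn starts December 22
December 2 falls within the Sagittarius range

Sagittarius


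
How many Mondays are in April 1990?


April 1990 has 30 days
Anchor: Jan 1, 1990. With p = 1990 - 1 = 1989: (p + p//4 - p//100 + p//400) mod 7 = (1989 + 497 - 19 + 4) mod 7 = 2471 mod 7 = 0 -> Monday (Mon=0 ... Sun=6)
Days before April (Jan-Mar): 90; April 1 index = (0 + 90) mod 7 = 6 -> Sunday
First Monday is April 2
Mondays: 2, 9, 16, 23, 30

5 Mondays


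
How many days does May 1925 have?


May 1925

31 days


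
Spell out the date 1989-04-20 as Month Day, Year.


ISO 1989-04-20 parses as year=1989, month=04, day=20
Month 4 -> April

April 20, 1989


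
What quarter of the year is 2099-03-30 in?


Month: March (month 3)
Q1: Jan-Mar, Q2: Apr-Jun, Q3: Jul-Sep, Q4: Oct-Dec

Q1


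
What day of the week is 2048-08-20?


Date: August 20, 2048
Anchor: Jan 1, 2048. With p = 2048 - 1 = 2047: (p + p//4 - p//100 + p//400) mod 7 = (2047 + 511 - 20 + 5) mod 7 = 2543 mod 7 = 2 -> Wednesday (Mon=0 ... Sun=6)
Days before August (Jan-Jul): 213; offset = 213 + 20 - 1 = 232
Weekday index = (2 + 232) mod 7 = 3

Day of the week: Thursday


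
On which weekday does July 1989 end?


July 1989 has 31 days
Anchor: Jan 1, 1989. With p = 1989 - 1 = 1988: (p + p//4 - p//100 + p//400) mod 7 = (1988 + 497 - 19 + 4) mod 7 = 2470 mod 7 = 6 -> Sunday (Mon=0 ... Sun=6)
Days before July (Jan-Jun): 181; July 1 index = (6 + 181) mod 7 = 5 -> Saturday
Last day offset: 31 - 1 = 30 days
Weekday index = (5 + 30) mod 7 = 0

Monday, July 31


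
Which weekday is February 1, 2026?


Target: February 1, 2026
Anchor: Jan 1, 2026. With p = 2026 - 1 = 2025: (p + p//4 - p//100 + p//400) mod 7 = (2025 + 506 - 20 + 5) mod 7 = 2516 mod 7 = 3 -> Thursday (Mon=0 ... Sun=6)
Days before February (Jan): 31 days
Weekday index = (3 + 31) mod 7 = 6

Sunday


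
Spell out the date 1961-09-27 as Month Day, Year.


ISO 1961-09-27 parses as year=1961, month=09, day=27
Month 9 -> September

September 27, 1961


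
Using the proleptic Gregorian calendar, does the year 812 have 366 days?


Gregorian leap year rule: divisible by 4, but not by 100, unless also by 400.
812 is divisible by 4 but not 100 -> leap year

Yes


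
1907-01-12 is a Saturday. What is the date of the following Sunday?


Current: Saturday
Target: Sunday
Days ahead: 1

Next Sunday: 1907-01-13


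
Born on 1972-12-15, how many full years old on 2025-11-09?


Birth: 1972-12-15
Reference: 2025-11-09
Year difference: 2025 - 1972 = 53
Birthday not yet reached in 2025, subtract 1

52 years old


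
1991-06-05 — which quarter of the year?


Month: June (month 6)
Q1: Jan-Mar, Q2: Apr-Jun, Q3: Jul-Sep, Q4: Oct-Dec

Q2


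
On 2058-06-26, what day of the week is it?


Date: June 26, 2058
Anchor: Jan 1, 2058. With p = 2058 - 1 = 2057: (p + p//4 - p//100 + p//400) mod 7 = (2057 + 514 - 20 + 5) mod 7 = 2556 mod 7 = 1 -> Tuesday (Mon=0 ... Sun=6)
Days before June (Jan-May): 151; offset = 151 + 26 - 1 = 176
Weekday index = (1 + 176) mod 7 = 2

Day of the week: Wednesday


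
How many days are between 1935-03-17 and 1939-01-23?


From 1935-03-17 to 1939-01-23
1935-03-17: days before March = 31 + 28 = 59 (1935 is not a leap year); day of year = 59 + 17 = 76
1939-01-23: day of year = 23
Rest of 1935: 365 - 76 = 289
Full years 1936 (366), 1937 (365), 1938 (365): 1096
Total = 289 + 1096 + 23 = 1408

1408 days


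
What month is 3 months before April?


April is month 4
4 - 3 = 1

January


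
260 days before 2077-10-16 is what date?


Start: 2077-10-16, subtract 260 days
Back 16 days from October 16 reaches September 30, 2077 -> 244 left
September 2077 has 30 days -> back to August 31, 2077 -> 214 left
August 2077 has 31 days -> back to July 31, 2077 -> 183 left
July 2077 has 31 days -> back to June 30, 2077 -> 152 left
June 2077 has 30 days -> back to May 31, 2077 -> 122 left
May 2077 has 31 days -> back to April 30, 2077 -> 91 left
April 2077 has 30 days -> back to March 31, 2077 -> 61 left
March 2077 has 31 days -> back to February 28, 2077 -> 30 left
February 2077 has 28 days -> back to January 31, 2077 -> 2 left
January 2077: 31 - 2 = 29 -> lands on January 29

Result: 2077-01-29


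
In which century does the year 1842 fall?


Century = (year - 1) // 100 + 1
= (1842 - 1) // 100 + 1
= 1841 // 100 + 1
= 18 + 1

19th century


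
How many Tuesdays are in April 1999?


April 1999 has 30 days
Anchor: Jan 1, 1999. With p = 1999 - 1 = 1998: (p + p//4 - p//100 + p//400) mod 7 = (1998 + 499 - 19 + 4) mod 7 = 2482 mod 7 = 4 -> Friday (Mon=0 ... Sun=6)
Days before April (Jan-Mar): 90; April 1 index = (4 + 90) mod 7 = 3 -> Thursday
First Tuesday is April 6
Tuesdays: 6, 13, 20, 27

4 Tuesdays


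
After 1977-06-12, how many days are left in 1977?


Day of year: 163 of 365
Remaining = 365 - 163

202 days


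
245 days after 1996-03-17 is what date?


Start: 1996-03-17, add 245 days
March 1996 has 31 days: 31 - 17 = 14 days to March 31 -> 231 left
April 1996 has 30 days -> 201 left
May 1996 has 31 days -> 170 left
June 1996 has 30 days -> 140 left
July 1996 has 31 days -> 109 left
August 1996 has 31 days -> 78 left
September 1996 has 30 days -> 48 left
October 1996 has 31 days -> 17 left
November 1996: 17 <= 30 -> lands on November 17

Result: 1996-11-17


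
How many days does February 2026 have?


February 2026 (leap year: no)

28 days


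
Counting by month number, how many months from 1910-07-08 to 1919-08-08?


From July 1910 to August 1919
9 years * 12 = 108 months, plus 1 month = 109

109 months


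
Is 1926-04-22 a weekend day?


Anchor: Jan 1, 1926. With p = 1926 - 1 = 1925: (p + p//4 - p//100 + p//400) mod 7 = (1925 + 481 - 19 + 4) mod 7 = 2391 mod 7 = 4 -> Friday (Mon=0 ... Sun=6)
Day of year: 112; offset = 111
Weekday index = (4 + 111) mod 7 = 3 -> Thursday
Weekend days: Saturday, Sunday

No


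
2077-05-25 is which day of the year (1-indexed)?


Date: May 25, 2077
Days in months 1 through 4: 120
Plus 25 days in May

Day of year: 145


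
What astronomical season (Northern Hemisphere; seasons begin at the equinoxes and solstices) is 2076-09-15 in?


Date: September 15
Astronomical Summer (approx.; exact equinox/solstice day varies by year): June 21 to September 21
September 15 falls within the Summer window

Summer


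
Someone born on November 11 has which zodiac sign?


Date: November 11
Conventional tropical zodiac dates: Scorpio from October 23 onward; Sagittarius starts November 22
November 11 falls within the Scorpio range

Scorpio


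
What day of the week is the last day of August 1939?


August 1939 has 31 days
Anchor: Jan 1, 1939. With p = 1939 - 1 = 1938: (p + p//4 - p//100 + p//400) mod 7 = (1938 + 484 - 19 + 4) mod 7 = 2407 mod 7 = 6 -> Sunday (Mon=0 ... Sun=6)
Days before August (Jan-Jul): 212; August 1 index = (6 + 212) mod 7 = 1 -> Tuesday
Last day offset: 31 - 1 = 30 days
Weekday index = (1 + 30) mod 7 = 3

Thursday, August 31


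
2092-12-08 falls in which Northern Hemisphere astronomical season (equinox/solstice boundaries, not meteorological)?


Date: December 8
Astronomical Autumn (approx.; exact equinox/solstice day varies by year): September 22 to December 20
December 8 falls within the Autumn window

Autumn


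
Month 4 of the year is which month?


Month 4 of 12

April


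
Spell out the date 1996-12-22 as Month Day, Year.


ISO 1996-12-22 parses as year=1996, month=12, day=22
Month 12 -> December

December 22, 1996


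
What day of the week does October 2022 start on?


Target: October 1, 2022
Anchor: Jan 1, 2022. With p = 2022 - 1 = 2021: (p + p//4 - p//100 + p//400) mod 7 = (2021 + 505 - 20 + 5) mod 7 = 2511 mod 7 = 5 -> Saturday (Mon=0 ... Sun=6)
Days before October (Jan-Sep): 273 days
Weekday index = (5 + 273) mod 7 = 5

Saturday


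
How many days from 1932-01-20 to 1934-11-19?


From 1932-01-20 to 1934-11-19
1932-01-20: day of year = 20
1934-11-19: days before November = 31 + 28 + 31 + 30 + 31 + 30 + 31 + 31 + 30 + 31 = 304 (1934 is not a leap year); day of year = 304 + 19 = 323
Rest of 1932: 366 - 20 = 346
Full years 1933 (365): 365
Total = 346 + 365 + 323 = 1034

1034 days


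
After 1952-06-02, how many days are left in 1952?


Day of year: 154 of 366
Remaining = 366 - 154

212 days


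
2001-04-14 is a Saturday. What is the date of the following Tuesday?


Current: Saturday
Target: Tuesday
Days ahead: 3

Next Tuesday: 2001-04-17


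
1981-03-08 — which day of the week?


Date: March 8, 1981
Anchor: Jan 1, 1981. With p = 1981 - 1 = 1980: (p + p//4 - p//100 + p//400) mod 7 = (1980 + 495 - 19 + 4) mod 7 = 2460 mod 7 = 3 -> Thursday (Mon=0 ... Sun=6)
Days before March (Jan-Feb): 59; offset = 59 + 8 - 1 = 66
Weekday index = (3 + 66) mod 7 = 6

Day of the week: Sunday


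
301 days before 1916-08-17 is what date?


Start: 1916-08-17, subtract 301 days
Back 17 days from August 17 reaches July 31, 1916 -> 284 left
July 1916 has 31 days -> back to June 30, 1916 -> 253 left
June 1916 has 30 days -> back to May 31, 1916 -> 223 left
May 1916 has 31 days -> back to April 30, 1916 -> 192 left
April 1916 has 30 days -> back to March 31, 1916 -> 162 left
March 1916 has 31 days -> back to February 29, 1916 -> 131 left
February 1916 has 29 days -> back to January 31, 1916 -> 102 left
January 1916 has 31 days -> back to December 31, 1915 -> 71 left
December 1915 has 31 days -> back to November 30, 1915 -> 40 left
November 1915 has 30 days -> back to October 31, 1915 -> 10 left
October 1915: 31 - 10 = 21 -> lands on October 21

Result: 1915-10-21


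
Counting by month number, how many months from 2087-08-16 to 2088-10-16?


From August 2087 to October 2088
1 year * 12 = 12 months, plus 2 months = 14

14 months


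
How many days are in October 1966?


October 1966

31 days


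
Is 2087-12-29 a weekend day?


Anchor: Jan 1, 2087. With p = 2087 - 1 = 2086: (p + p//4 - p//100 + p//400) mod 7 = (2086 + 521 - 20 + 5) mod 7 = 2592 mod 7 = 2 -> Wednesday (Mon=0 ... Sun=6)
Day of year: 363; offset = 362
Weekday index = (2 + 362) mod 7 = 0 -> Monday
Weekend days: Saturday, Sunday

No


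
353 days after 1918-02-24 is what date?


Start: 1918-02-24, add 353 days
February 1918 has 28 days: 28 - 24 = 4 days to February 28 -> 349 left
March 1918 has 31 days -> 318 left
April 1918 has 30 days -> 288 left
May 1918 has 31 days -> 257 left
June 1918 has 30 days -> 227 left
July 1918 has 31 days -> 196 left
August 1918 has 31 days -> 165 left
September 1918 has 30 days -> 135 left
October 1918 has 31 days -> 104 left
November 1918 has 30 days -> 74 left
December 1918 has 31 days -> 43 left
January 1919 has 31 days -> 12 left
February 1919: 12 <= 28 -> lands on February 12

Result: 1919-02-12


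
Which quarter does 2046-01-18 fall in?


Month: January (month 1)
Q1: Jan-Mar, Q2: Apr-Jun, Q3: Jul-Sep, Q4: Oct-Dec

Q1


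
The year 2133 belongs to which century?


Century = (year - 1) // 100 + 1
= (2133 - 1) // 100 + 1
= 2132 // 100 + 1
= 21 + 1

22nd century


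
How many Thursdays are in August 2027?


August 2027 has 31 days
Anchor: Jan 1, 2027. With p = 2027 - 1 = 2026: (p + p//4 - p//100 + p//400) mod 7 = (2026 + 506 - 20 + 5) mod 7 = 2517 mod 7 = 4 -> Friday (Mon=0 ... Sun=6)
Days before August (Jan-Jul): 212; August 1 index = (4 + 212) mod 7 = 6 -> Sunday
First Thursday is August 5
Thursdays: 5, 12, 19, 26

4 Thursdays


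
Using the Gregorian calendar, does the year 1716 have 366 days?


Gregorian leap year rule: divisible by 4, but not by 100, unless also by 400.
1716 is divisible by 4 but not 100 -> leap year

Yes


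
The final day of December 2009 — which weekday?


December 2009 has 31 days
Anchor: Jan 1, 2009. With p = 2009 - 1 = 2008: (p + p//4 - p//100 + p//400) mod 7 = (2008 + 502 - 20 + 5) mod 7 = 2495 mod 7 = 3 -> Thursday (Mon=0 ... Sun=6)
Days before December (Jan-Nov): 334; December 1 index = (3 + 334) mod 7 = 1 -> Tuesday
Last day offset: 31 - 1 = 30 days
Weekday index = (1 + 30) mod 7 = 3

Thursday, December 31


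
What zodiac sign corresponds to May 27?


Date: May 27
Conventional tropical zodiac dates: Gemini from May 21 onward; Cancer starts June 21
May 27 falls within the Gemini range

Gemini


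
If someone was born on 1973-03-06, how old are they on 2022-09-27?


Birth: 1973-03-06
Reference: 2022-09-27
Year difference: 2022 - 1973 = 49

49 years old


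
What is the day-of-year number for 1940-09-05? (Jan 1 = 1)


Date: September 5, 1940
Days in months 1 through 8: 244
Plus 5 days in September

Day of year: 249


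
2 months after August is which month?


August is month 8
8 + 2 = 10

October


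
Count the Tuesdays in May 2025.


May 2025 has 31 days
Anchor: Jan 1, 2025. With p = 2025 - 1 = 2024: (p + p//4 - p//100 + p//400) mod 7 = (2024 + 506 - 20 + 5) mod 7 = 2515 mod 7 = 2 -> Wednesday (Mon=0 ... Sun=6)
Days before May (Jan-Apr): 120; May 1 index = (2 + 120) mod 7 = 3 -> Thursday
First Tuesday is May 6
Tuesdays: 6, 13, 20, 27

4 Tuesdays


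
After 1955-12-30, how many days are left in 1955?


Day of year: 364 of 365
Remaining = 365 - 364

1 day


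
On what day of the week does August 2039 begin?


Target: August 1, 2039
Anchor: Jan 1, 2039. With p = 2039 - 1 = 2038: (p + p//4 - p//100 + p//400) mod 7 = (2038 + 509 - 20 + 5) mod 7 = 2532 mod 7 = 5 -> Saturday (Mon=0 ... Sun=6)
Days before August (Jan-Jul): 212 days
Weekday index = (5 + 212) mod 7 = 0

Monday


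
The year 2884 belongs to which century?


Century = (year - 1) // 100 + 1
= (2884 - 1) // 100 + 1
= 2883 // 100 + 1
= 28 + 1

29th century


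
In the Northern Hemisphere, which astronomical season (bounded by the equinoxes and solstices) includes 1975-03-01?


Date: March 1
Astronomical Winter (approx.; exact equinox/solstice day varies by year): December 21 to March 19
March 1 falls within the Winter window

Winter


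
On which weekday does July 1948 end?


July 1948 has 31 days
Anchor: Jan 1, 1948. With p = 1948 - 1 = 1947: (p + p//4 - p//100 + p//400) mod 7 = (1947 + 486 - 19 + 4) mod 7 = 2418 mod 7 = 3 -> Thursday (Mon=0 ... Sun=6)
Days before July (Jan-Jun): 182; July 1 index = (3 + 182) mod 7 = 3 -> Thursday
Last day offset: 31 - 1 = 30 days
Weekday index = (3 + 30) mod 7 = 5

Saturday, July 31


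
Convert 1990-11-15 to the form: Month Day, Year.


ISO 1990-11-15 parses as year=1990, month=11, day=15
Month 11 -> November

November 15, 1990


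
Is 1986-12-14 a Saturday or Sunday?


Anchor: Jan 1, 1986. With p = 1986 - 1 = 1985: (p + p//4 - p//100 + p//400) mod 7 = (1985 + 496 - 19 + 4) mod 7 = 2466 mod 7 = 2 -> Wednesday (Mon=0 ... Sun=6)
Day of year: 348; offset = 347
Weekday index = (2 + 347) mod 7 = 6 -> Sunday
Weekend days: Saturday, Sunday

Yes


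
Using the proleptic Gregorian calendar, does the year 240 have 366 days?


Gregorian leap year rule: divisible by 4, but not by 100, unless also by 400.
240 is divisible by 4 but not 100 -> leap year

Yes


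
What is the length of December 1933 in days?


December 1933

31 days


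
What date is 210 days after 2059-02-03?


Start: 2059-02-03, add 210 days
February 2059 has 28 days: 28 - 3 = 25 days to February 28 -> 185 left
March 2059 has 31 days -> 154 left
April 2059 has 30 days -> 124 left
May 2059 has 31 days -> 93 left
June 2059 has 30 days -> 63 left
July 2059 has 31 days -> 32 left
August 2059 has 31 days -> 1 left
September 2059: 1 <= 30 -> lands on September 1

Result: 2059-09-01
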